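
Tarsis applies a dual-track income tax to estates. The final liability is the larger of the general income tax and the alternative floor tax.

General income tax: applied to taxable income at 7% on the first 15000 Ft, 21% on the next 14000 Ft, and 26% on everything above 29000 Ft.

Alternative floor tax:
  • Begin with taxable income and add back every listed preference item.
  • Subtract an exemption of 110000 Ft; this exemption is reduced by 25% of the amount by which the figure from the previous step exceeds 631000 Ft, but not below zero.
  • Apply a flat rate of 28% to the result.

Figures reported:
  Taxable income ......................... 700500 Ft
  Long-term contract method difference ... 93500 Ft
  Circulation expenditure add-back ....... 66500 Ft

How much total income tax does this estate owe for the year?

General income tax:
  15000 Ft × 7% = 1050 Ft
  14000 Ft × 21% = 2940 Ft
  671500 Ft × 26% = 174590 Ft
  → 178580 Ft

Alternative floor tax:
  Adjusted income: 700500 Ft + 93500 Ft + 66500 Ft = 860500 Ft
  Exemption: 110000 Ft − 25% × (860500 Ft − 631000 Ft) = 110000 Ft − 57375 Ft = 52625 Ft
  Base: 860500 Ft − 52625 Ft = 807875 Ft
  807875 Ft × 28% = 226205 Ft

226205 Ft > 178580 Ft, so the alternative floor tax is the binding amount.

226205 Ft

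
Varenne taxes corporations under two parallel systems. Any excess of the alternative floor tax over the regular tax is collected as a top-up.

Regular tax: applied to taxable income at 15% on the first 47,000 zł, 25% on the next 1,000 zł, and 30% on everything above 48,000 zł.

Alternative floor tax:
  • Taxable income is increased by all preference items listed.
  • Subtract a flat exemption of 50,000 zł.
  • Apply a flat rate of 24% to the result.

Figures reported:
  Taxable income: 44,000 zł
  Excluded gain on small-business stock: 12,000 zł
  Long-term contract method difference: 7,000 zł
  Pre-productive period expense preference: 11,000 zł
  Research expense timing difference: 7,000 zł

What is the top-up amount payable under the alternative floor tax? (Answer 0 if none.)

840 zł

Alternative floor tax:
  Adjusted income: 44,000 zł + 12,000 zł + 7,000 zł + 11,000 zł + 7,000 zł = 81,000 zł
  Less exemption 50,000 zł → base 31,000 zł
  31,000 zł × 24% = 7,440 zł

Regular tax:
  44,000 zł × 15% = 6,600 zł

Excess of alternative floor tax over regular tax: 7,440 zł − 6,600 zł = 840 zł.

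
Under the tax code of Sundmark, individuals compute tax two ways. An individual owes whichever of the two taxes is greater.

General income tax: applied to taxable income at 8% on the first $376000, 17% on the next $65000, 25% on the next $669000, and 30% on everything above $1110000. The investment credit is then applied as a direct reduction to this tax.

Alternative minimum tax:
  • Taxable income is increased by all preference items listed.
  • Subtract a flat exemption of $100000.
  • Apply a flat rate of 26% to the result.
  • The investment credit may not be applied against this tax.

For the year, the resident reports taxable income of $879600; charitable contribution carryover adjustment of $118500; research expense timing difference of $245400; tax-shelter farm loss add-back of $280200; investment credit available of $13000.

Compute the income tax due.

Alternative minimum tax:
  Adjusted income: $879600 + $118500 + $245400 + $280200 = $1523700
  Less exemption $100000 → base $1423700
  $1423700 × 26% = $370162

General income tax:
  $376000 × 8% = $30080
  $65000 × 17% = $11050
  $438600 × 25% = $109650
  → $150780
  Less investment credit $13000 → $137780

$370162 > $137780, so the alternative minimum tax is the binding amount.

$370162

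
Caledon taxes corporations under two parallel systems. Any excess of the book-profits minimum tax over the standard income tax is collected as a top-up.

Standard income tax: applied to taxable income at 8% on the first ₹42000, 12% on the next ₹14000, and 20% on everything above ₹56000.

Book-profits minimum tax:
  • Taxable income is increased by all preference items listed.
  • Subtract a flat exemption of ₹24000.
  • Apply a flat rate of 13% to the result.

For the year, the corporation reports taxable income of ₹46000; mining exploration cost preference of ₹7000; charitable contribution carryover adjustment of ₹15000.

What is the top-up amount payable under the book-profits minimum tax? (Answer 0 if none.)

Standard income tax:
  ₹42000 × 8% = ₹3360
  ₹4000 × 12% = ₹480
  → ₹3840

Book-profits minimum tax:
  Adjusted income: ₹46000 + ₹7000 + ₹15000 = ₹68000
  Less exemption ₹24000 → base ₹44000
  ₹44000 × 13% = ₹5720

Excess of book-profits minimum tax over standard income tax: ₹5720 − ₹3840 = ₹1880.

₹1880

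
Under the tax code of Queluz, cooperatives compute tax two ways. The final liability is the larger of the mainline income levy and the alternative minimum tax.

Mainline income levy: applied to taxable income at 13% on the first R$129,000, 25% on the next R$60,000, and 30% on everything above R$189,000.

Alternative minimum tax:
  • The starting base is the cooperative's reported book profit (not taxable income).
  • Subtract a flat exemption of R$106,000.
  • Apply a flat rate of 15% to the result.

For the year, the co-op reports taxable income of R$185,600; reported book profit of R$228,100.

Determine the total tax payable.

R$30,920

Mainline income levy:
  R$129,000 × 13% = R$16,770
  R$56,600 × 25% = R$14,150
  → R$30,920

Alternative minimum tax:
  Base (reported book profit): R$228,100
  Less exemption R$106,000 → base R$122,100
  R$122,100 × 15% = R$18,315

R$30,920 > R$18,315, so the mainline income levy governs.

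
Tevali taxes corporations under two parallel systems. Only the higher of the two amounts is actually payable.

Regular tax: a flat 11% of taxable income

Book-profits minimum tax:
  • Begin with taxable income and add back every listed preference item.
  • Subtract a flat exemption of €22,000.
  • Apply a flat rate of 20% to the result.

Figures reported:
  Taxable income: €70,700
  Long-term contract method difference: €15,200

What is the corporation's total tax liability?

€12,780

Book-profits minimum tax:
  Adjusted income: €70,700 + €15,200 = €85,900
  Less exemption €22,000 → base €63,900
  €63,900 × 20% = €12,780

Regular tax:
  €70,700 × 11% = €7,777

€12,780 > €7,777, so the book-profits minimum tax is the binding amount.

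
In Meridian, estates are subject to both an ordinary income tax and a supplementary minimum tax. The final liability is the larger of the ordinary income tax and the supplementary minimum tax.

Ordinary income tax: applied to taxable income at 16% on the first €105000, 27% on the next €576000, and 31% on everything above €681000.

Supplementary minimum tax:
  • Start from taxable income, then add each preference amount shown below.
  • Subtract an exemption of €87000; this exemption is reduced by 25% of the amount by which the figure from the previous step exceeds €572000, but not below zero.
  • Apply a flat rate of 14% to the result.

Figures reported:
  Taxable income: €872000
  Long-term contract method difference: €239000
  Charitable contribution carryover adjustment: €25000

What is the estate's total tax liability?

Supplementary minimum tax:
  Adjusted income: €872000 + €239000 + €25000 = €1136000
  Exemption: 25% × (€1136000 − €572000) = €141000 ≥ €87000, so the exemption is fully phased out
  Base: €1136000 − €0 = €1136000
  €1136000 × 14% = €159040

Ordinary income tax:
  €105000 × 16% = €16800
  €576000 × 27% = €155520
  €191000 × 31% = €59210
  → €231530

€231530 > €159040, so the ordinary income tax governs.

€231530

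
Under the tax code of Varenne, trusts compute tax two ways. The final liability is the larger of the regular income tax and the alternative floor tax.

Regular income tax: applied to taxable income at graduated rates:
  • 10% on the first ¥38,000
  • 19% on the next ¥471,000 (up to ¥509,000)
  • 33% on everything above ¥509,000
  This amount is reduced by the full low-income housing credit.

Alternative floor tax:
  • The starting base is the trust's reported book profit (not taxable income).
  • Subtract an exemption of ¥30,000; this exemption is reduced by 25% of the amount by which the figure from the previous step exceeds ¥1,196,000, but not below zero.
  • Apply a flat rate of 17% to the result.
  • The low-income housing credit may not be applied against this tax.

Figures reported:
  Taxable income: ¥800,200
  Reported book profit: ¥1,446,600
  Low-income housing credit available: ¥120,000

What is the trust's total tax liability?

Regular income tax:
  ¥38,000 × 10% = ¥3,800
  ¥471,000 × 19% = ¥89,490
  ¥291,200 × 33% = ¥96,096
  → ¥189,386
  Less low-income housing credit ¥120,000 → ¥69,386

Alternative floor tax:
  Base (reported book profit): ¥1,446,600
  Exemption: 25% × (¥1,446,600 − ¥1,196,000) = ¥62,650 ≥ ¥30,000, so the exemption is fully phased out
  Base: ¥1,446,600 − ¥0 = ¥1,446,600
  ¥1,446,600 × 17% = ¥245,922

¥245,922 > ¥69,386, so the alternative floor tax is the binding amount.

¥245,922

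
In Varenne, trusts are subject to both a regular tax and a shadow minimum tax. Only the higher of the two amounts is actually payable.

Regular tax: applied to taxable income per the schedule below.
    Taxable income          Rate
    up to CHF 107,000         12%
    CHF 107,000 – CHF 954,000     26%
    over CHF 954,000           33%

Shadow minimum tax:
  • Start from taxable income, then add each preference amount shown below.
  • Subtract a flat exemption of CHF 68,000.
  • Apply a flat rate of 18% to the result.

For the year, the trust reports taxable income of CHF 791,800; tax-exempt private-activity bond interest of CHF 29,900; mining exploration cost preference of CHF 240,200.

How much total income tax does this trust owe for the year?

CHF 190,888

Regular tax:
  CHF 107,000 × 12% = CHF 12,840
  CHF 684,800 × 26% = CHF 178,048
  → CHF 190,888

Shadow minimum tax:
  Adjusted income: CHF 791,800 + CHF 29,900 + CHF 240,200 = CHF 1,061,900
  Less exemption CHF 68,000 → base CHF 993,900
  CHF 993,900 × 18% = CHF 178,902

CHF 190,888 > CHF 178,902, so the regular tax governs.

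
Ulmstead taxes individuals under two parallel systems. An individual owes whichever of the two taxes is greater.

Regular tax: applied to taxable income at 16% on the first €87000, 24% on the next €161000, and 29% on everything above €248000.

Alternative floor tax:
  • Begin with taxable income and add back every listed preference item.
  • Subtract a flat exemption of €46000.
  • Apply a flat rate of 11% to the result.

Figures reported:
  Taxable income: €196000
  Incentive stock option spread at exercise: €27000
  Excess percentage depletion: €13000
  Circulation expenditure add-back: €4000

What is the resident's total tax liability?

Alternative floor tax:
  Adjusted income: €196000 + €27000 + €13000 + €4000 = €240000
  Less exemption €46000 → base €194000
  €194000 × 11% = €21340

Regular tax:
  €87000 × 16% = €13920
  €109000 × 24% = €26160
  → €40080

€40080 > €21340, so the regular tax governs.

€40080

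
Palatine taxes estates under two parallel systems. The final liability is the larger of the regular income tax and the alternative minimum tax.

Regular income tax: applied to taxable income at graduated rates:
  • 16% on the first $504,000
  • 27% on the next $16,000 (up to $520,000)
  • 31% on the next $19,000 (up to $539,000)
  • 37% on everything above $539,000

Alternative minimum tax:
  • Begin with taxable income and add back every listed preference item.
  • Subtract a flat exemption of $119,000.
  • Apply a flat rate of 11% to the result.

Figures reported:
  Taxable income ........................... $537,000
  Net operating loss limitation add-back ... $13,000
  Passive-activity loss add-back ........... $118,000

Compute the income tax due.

$90,230

Regular income tax:
  $504,000 × 16% = $80,640
  $16,000 × 27% = $4,320
  $17,000 × 31% = $5,270
  → $90,230

Alternative minimum tax:
  Adjusted income: $537,000 + $13,000 + $118,000 = $668,000
  Less exemption $119,000 → base $549,000
  $549,000 × 11% = $60,390

$90,230 > $60,390, so the regular income tax governs.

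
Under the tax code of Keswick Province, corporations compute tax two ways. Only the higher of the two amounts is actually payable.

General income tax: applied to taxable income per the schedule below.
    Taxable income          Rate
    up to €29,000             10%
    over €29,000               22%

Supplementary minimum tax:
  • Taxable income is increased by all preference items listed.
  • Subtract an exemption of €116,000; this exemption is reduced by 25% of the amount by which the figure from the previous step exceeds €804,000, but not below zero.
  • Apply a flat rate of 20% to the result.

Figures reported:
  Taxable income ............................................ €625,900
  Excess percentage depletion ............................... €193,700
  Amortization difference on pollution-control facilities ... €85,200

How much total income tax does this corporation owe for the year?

€162,800

General income tax:
  €29,000 × 10% = €2,900
  €596,900 × 22% = €131,318
  → €134,218

Supplementary minimum tax:
  Adjusted income: €625,900 + €193,700 + €85,200 = €904,800
  Exemption: €116,000 − 25% × (€904,800 − €804,000) = €116,000 − €25,200 = €90,800
  Base: €904,800 − €90,800 = €814,000
  €814,000 × 20% = €162,800

€162,800 > €134,218, so the supplementary minimum tax is the binding amount.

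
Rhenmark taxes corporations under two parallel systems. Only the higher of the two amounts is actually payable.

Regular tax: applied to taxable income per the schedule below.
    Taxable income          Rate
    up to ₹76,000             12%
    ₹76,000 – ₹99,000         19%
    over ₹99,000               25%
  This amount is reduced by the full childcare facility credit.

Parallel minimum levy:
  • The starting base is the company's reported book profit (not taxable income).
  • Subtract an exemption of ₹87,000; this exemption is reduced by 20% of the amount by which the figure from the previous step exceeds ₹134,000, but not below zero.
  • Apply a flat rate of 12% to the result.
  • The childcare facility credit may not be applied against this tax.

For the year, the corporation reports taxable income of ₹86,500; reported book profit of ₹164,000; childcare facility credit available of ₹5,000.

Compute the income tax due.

₹9,960

Parallel minimum levy:
  Base (reported book profit): ₹164,000
  Exemption: ₹87,000 − 20% × (₹164,000 − ₹134,000) = ₹87,000 − ₹6,000 = ₹81,000
  Base: ₹164,000 − ₹81,000 = ₹83,000
  ₹83,000 × 12% = ₹9,960

Regular tax:
  ₹76,000 × 12% = ₹9,120
  ₹10,500 × 19% = ₹1,995
  → ₹11,115
  Less childcare facility credit ₹5,000 → ₹6,115

₹9,960 > ₹6,115, so the parallel minimum levy is the binding amount.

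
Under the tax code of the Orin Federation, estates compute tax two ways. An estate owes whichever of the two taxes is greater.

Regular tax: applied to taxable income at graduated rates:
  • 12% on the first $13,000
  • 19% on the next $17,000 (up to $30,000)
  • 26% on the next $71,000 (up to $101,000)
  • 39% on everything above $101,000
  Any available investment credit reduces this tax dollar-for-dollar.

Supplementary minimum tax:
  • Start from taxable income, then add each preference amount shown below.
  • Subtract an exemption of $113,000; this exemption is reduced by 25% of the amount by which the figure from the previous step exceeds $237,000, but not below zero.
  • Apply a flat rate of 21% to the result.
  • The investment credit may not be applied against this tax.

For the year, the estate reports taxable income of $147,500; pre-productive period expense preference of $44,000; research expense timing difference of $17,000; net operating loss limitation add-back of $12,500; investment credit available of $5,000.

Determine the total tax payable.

$36,385

Regular tax:
  $13,000 × 12% = $1,560
  $17,000 × 19% = $3,230
  $71,000 × 26% = $18,460
  $46,500 × 39% = $18,135
  → $41,385
  Less investment credit $5,000 → $36,385

Supplementary minimum tax:
  Adjusted income: $147,500 + $44,000 + $17,000 + $12,500 = $221,000
  Exemption: $221,000 ≤ $237,000, so full $113,000 applies
  Base: $221,000 − $113,000 = $108,000
  $108,000 × 21% = $22,680

$36,385 > $22,680, so the regular tax governs.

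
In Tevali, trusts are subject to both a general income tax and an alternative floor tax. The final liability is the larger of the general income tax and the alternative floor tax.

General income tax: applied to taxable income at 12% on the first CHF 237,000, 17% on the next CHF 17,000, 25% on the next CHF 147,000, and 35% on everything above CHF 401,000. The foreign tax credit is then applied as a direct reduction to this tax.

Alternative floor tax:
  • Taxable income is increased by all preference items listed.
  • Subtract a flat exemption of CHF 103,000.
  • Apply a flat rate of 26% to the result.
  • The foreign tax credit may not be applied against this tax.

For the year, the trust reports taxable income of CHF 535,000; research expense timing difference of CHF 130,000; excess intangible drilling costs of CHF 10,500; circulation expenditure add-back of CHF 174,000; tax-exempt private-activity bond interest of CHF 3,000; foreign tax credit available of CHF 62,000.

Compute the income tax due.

CHF 194,870

Alternative floor tax:
  Adjusted income: CHF 535,000 + CHF 130,000 + CHF 10,500 + CHF 174,000 + CHF 3,000 = CHF 852,500
  Less exemption CHF 103,000 → base CHF 749,500
  CHF 749,500 × 26% = CHF 194,870

General income tax:
  CHF 237,000 × 12% = CHF 28,440
  CHF 17,000 × 17% = CHF 2,890
  CHF 147,000 × 25% = CHF 36,750
  CHF 134,000 × 35% = CHF 46,900
  → CHF 114,980
  Less foreign tax credit CHF 62,000 → CHF 52,980

CHF 194,870 > CHF 52,980, so the alternative floor tax is the binding amount.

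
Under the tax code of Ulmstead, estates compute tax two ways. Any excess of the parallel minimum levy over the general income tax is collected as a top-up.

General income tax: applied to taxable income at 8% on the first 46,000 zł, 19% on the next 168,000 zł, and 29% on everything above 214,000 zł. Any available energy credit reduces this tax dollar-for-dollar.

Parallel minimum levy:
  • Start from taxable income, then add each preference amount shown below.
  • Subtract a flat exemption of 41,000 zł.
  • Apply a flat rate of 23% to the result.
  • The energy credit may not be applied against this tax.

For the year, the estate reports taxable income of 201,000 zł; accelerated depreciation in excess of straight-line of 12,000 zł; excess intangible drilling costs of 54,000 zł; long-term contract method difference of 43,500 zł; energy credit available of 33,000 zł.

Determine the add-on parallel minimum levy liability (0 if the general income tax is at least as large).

61,855 zł

Parallel minimum levy:
  Adjusted income: 201,000 zł + 12,000 zł + 54,000 zł + 43,500 zł = 310,500 zł
  Less exemption 41,000 zł → base 269,500 zł
  269,500 zł × 23% = 61,985 zł

General income tax:
  46,000 zł × 8% = 3,680 zł
  155,000 zł × 19% = 29,450 zł
  → 33,130 zł
  Less energy credit 33,000 zł → 130 zł

Excess of parallel minimum levy over general income tax: 61,985 zł − 130 zł = 61,855 zł.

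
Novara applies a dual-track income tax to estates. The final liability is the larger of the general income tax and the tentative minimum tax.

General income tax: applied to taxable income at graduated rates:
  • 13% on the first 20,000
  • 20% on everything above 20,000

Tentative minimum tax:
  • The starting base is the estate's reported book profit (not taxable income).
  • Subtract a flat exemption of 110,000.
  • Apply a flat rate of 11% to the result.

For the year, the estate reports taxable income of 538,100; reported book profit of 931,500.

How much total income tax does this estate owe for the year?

General income tax:
  20,000 × 13% = 2,600
  518,100 × 20% = 103,620
  → 106,220

Tentative minimum tax:
  Base (reported book profit): 931,500
  Less exemption 110,000 → base 821,500
  821,500 × 11% = 90,365

106,220 > 90,365, so the general income tax governs.

106,220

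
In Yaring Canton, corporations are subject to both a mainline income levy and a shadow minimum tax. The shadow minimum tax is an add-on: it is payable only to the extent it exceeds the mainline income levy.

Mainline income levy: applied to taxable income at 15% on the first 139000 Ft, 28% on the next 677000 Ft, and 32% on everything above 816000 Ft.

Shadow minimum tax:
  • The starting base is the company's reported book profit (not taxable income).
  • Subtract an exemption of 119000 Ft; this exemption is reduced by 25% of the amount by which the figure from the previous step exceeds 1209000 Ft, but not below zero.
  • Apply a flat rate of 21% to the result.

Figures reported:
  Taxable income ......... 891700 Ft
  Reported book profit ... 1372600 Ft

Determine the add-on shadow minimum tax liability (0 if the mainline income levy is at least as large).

Mainline income levy:
  139000 Ft × 15% = 20850 Ft
  677000 Ft × 28% = 189560 Ft
  75700 Ft × 32% = 24224 Ft
  → 234634 Ft

Shadow minimum tax:
  Base (reported book profit): 1372600 Ft
  Exemption: 119000 Ft − 25% × (1372600 Ft − 1209000 Ft) = 119000 Ft − 40900 Ft = 78100 Ft
  Base: 1372600 Ft − 78100 Ft = 1294500 Ft
  1294500 Ft × 21% = 271845 Ft

Excess of shadow minimum tax over mainline income levy: 271845 Ft − 234634 Ft = 37211 Ft.

37211 Ft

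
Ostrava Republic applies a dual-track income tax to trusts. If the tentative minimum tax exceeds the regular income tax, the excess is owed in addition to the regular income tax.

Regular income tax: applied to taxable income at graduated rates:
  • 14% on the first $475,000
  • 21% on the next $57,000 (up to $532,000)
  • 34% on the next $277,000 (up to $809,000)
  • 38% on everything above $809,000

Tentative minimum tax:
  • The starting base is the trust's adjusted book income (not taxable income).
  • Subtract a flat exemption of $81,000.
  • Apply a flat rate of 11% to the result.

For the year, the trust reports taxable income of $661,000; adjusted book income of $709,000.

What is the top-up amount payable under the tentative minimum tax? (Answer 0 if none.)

Tentative minimum tax:
  Base (adjusted book income): $709,000
  Less exemption $81,000 → base $628,000
  $628,000 × 11% = $69,080

Regular income tax:
  $475,000 × 14% = $66,500
  $57,000 × 21% = $11,970
  $129,000 × 34% = $43,860
  → $122,330

$69,080 ≤ $122,330, so no add-on is due.

$0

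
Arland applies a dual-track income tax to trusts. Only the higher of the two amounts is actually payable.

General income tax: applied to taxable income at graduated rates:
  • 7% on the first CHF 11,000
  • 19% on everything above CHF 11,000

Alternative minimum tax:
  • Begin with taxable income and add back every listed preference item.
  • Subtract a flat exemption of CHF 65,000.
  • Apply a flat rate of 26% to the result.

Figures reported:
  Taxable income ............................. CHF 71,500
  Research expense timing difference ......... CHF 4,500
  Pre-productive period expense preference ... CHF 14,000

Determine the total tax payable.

CHF 12,265

General income tax:
  CHF 11,000 × 7% = CHF 770
  CHF 60,500 × 19% = CHF 11,495
  → CHF 12,265

Alternative minimum tax:
  Adjusted income: CHF 71,500 + CHF 4,500 + CHF 14,000 = CHF 90,000
  Less exemption CHF 65,000 → base CHF 25,000
  CHF 25,000 × 26% = CHF 6,500

CHF 12,265 > CHF 6,500, so the general income tax governs.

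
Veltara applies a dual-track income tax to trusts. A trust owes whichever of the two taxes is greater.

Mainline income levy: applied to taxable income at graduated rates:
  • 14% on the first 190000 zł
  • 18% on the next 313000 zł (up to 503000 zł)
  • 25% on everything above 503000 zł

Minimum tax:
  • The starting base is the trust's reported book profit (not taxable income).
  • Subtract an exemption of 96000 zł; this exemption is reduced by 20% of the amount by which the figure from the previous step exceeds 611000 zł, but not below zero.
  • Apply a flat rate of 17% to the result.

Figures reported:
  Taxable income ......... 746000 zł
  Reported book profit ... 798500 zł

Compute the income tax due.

Minimum tax:
  Base (reported book profit): 798500 zł
  Exemption: 96000 zł − 20% × (798500 zł − 611000 zł) = 96000 zł − 37500 zł = 58500 zł
  Base: 798500 zł − 58500 zł = 740000 zł
  740000 zł × 17% = 125800 zł

Mainline income levy:
  190000 zł × 14% = 26600 zł
  313000 zł × 18% = 56340 zł
  243000 zł × 25% = 60750 zł
  → 143690 zł

143690 zł > 125800 zł, so the mainline income levy governs.

143690 zł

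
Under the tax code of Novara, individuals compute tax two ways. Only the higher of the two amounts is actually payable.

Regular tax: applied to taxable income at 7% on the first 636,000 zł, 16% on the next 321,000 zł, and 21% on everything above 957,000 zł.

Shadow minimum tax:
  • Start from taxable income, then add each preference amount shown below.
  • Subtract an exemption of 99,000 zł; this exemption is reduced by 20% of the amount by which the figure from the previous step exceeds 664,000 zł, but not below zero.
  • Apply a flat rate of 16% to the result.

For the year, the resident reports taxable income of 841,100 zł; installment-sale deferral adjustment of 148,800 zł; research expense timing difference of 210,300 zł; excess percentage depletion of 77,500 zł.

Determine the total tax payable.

204,432 zł

Shadow minimum tax:
  Adjusted income: 841,100 zł + 148,800 zł + 210,300 zł + 77,500 zł = 1,277,700 zł
  Exemption: 20% × (1,277,700 zł − 664,000 zł) = 122,740 zł ≥ 99,000 zł, so the exemption is fully phased out
  Base: 1,277,700 zł − 0 zł = 1,277,700 zł
  1,277,700 zł × 16% = 204,432 zł

Regular tax:
  636,000 zł × 7% = 44,520 zł
  205,100 zł × 16% = 32,816 zł
  → 77,336 zł

204,432 zł > 77,336 zł, so the shadow minimum tax is the binding amount.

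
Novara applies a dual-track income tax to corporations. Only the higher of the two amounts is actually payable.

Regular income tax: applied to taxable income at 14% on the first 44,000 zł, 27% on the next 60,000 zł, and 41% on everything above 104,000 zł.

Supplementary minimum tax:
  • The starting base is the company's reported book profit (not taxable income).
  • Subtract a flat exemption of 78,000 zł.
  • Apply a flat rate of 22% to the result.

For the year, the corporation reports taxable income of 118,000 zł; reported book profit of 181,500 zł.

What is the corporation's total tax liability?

28,100 zł

Regular income tax:
  44,000 zł × 14% = 6,160 zł
  60,000 zł × 27% = 16,200 zł
  14,000 zł × 41% = 5,740 zł
  → 28,100 zł

Supplementary minimum tax:
  Base (reported book profit): 181,500 zł
  Less exemption 78,000 zł → base 103,500 zł
  103,500 zł × 22% = 22,770 zł

28,100 zł > 22,770 zł, so the regular income tax governs.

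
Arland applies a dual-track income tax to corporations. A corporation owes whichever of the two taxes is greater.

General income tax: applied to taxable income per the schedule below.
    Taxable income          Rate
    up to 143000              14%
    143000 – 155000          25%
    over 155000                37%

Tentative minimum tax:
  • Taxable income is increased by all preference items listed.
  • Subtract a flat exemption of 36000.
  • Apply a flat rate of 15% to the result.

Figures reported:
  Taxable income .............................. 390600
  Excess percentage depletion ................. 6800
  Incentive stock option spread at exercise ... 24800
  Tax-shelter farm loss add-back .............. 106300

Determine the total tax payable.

110192

Tentative minimum tax:
  Adjusted income: 390600 + 6800 + 24800 + 106300 = 528500
  Less exemption 36000 → base 492500
  492500 × 15% = 73875

General income tax:
  143000 × 14% = 20020
  12000 × 25% = 3000
  235600 × 37% = 87172
  → 110192

110192 > 73875, so the general income tax governs.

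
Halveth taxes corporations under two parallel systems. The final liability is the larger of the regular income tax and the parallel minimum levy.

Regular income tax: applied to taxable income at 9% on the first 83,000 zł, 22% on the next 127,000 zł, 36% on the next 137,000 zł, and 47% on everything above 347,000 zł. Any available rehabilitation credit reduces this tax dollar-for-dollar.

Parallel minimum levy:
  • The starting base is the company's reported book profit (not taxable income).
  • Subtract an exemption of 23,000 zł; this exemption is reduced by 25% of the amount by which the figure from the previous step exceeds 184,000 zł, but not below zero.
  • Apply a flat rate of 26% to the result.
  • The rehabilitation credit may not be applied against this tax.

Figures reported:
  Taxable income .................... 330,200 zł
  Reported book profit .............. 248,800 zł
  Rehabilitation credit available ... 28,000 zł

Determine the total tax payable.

Parallel minimum levy:
  Base (reported book profit): 248,800 zł
  Exemption: 23,000 zł − 25% × (248,800 zł − 184,000 zł) = 23,000 zł − 16,200 zł = 6,800 zł
  Base: 248,800 zł − 6,800 zł = 242,000 zł
  242,000 zł × 26% = 62,920 zł

Regular income tax:
  83,000 zł × 9% = 7,470 zł
  127,000 zł × 22% = 27,940 zł
  120,200 zł × 36% = 43,272 zł
  → 78,682 zł
  Less rehabilitation credit 28,000 zł → 50,682 zł

62,920 zł > 50,682 zł, so the parallel minimum levy is the binding amount.

62,920 zł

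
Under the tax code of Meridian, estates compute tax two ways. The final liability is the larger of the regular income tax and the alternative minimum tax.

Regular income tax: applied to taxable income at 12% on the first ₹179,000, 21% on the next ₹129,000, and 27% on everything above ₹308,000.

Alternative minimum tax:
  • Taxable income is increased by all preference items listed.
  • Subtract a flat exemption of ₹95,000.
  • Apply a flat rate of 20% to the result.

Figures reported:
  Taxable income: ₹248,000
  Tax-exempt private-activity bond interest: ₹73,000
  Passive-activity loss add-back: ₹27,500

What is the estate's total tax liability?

Alternative minimum tax:
  Adjusted income: ₹248,000 + ₹73,000 + ₹27,500 = ₹348,500
  Less exemption ₹95,000 → base ₹253,500
  ₹253,500 × 20% = ₹50,700

Regular income tax:
  ₹179,000 × 12% = ₹21,480
  ₹69,000 × 21% = ₹14,490
  → ₹35,970

₹50,700 > ₹35,970, so the alternative minimum tax is the binding amount.

₹50,700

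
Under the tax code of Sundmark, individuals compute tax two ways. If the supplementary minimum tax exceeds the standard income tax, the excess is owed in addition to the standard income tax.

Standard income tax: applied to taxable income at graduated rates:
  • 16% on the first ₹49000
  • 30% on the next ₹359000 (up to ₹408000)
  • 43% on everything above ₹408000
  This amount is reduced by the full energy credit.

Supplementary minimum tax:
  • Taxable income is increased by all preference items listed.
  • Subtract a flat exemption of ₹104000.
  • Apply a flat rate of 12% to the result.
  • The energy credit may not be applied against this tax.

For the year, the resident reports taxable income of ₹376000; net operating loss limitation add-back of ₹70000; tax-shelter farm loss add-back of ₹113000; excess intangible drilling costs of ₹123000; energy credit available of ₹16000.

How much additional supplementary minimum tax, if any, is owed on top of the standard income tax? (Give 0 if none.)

Supplementary minimum tax:
  Adjusted income: ₹376000 + ₹70000 + ₹113000 + ₹123000 = ₹682000
  Less exemption ₹104000 → base ₹578000
  ₹578000 × 12% = ₹69360

Standard income tax:
  ₹49000 × 16% = ₹7840
  ₹327000 × 30% = ₹98100
  → ₹105940
  Less energy credit ₹16000 → ₹89940

₹69360 ≤ ₹89940, so no add-on is due.

₹0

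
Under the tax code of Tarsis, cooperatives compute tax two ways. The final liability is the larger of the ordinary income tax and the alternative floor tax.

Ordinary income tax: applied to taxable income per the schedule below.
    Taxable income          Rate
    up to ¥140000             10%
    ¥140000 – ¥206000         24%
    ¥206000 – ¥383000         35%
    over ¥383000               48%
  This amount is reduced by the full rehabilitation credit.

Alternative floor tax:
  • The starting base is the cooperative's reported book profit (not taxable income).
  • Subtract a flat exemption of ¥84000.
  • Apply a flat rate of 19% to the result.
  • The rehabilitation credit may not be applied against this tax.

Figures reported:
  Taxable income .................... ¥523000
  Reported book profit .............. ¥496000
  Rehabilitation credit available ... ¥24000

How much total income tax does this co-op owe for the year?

Ordinary income tax:
  ¥140000 × 10% = ¥14000
  ¥66000 × 24% = ¥15840
  ¥177000 × 35% = ¥61950
  ¥140000 × 48% = ¥67200
  → ¥158990
  Less rehabilitation credit ¥24000 → ¥134990

Alternative floor tax:
  Base (reported book profit): ¥496000
  Less exemption ¥84000 → base ¥412000
  ¥412000 × 19% = ¥78280

¥134990 > ¥78280, so the ordinary income tax governs.

¥134990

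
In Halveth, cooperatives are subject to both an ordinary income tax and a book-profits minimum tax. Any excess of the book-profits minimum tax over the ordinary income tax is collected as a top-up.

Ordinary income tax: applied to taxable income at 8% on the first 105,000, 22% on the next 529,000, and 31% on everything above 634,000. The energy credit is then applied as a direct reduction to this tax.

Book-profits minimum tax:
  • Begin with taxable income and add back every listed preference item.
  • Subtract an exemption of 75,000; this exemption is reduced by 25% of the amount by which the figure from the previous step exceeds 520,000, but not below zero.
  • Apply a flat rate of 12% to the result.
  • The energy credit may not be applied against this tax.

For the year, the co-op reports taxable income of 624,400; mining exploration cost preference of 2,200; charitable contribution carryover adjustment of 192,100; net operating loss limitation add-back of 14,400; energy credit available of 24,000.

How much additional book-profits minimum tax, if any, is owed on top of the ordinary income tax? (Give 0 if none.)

1,304

Ordinary income tax:
  105,000 × 8% = 8,400
  519,400 × 22% = 114,268
  → 122,668
  Less energy credit 24,000 → 98,668

Book-profits minimum tax:
  Adjusted income: 624,400 + 2,200 + 192,100 + 14,400 = 833,100
  Exemption: 25% × (833,100 − 520,000) = 78,275 ≥ 75,000, so the exemption is fully phased out
  Base: 833,100 − 0 = 833,100
  833,100 × 12% = 99,972

Excess of book-profits minimum tax over ordinary income tax: 99,972 − 98,668 = 1,304.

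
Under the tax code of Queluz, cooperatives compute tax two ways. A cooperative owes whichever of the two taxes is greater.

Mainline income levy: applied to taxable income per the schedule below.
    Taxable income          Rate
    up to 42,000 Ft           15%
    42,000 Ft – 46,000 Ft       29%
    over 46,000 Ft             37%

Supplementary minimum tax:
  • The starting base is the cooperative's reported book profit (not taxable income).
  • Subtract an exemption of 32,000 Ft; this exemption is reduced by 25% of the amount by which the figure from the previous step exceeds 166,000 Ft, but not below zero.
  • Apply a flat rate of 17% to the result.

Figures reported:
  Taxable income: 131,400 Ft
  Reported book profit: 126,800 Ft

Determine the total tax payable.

39,058 Ft

Supplementary minimum tax:
  Base (reported book profit): 126,800 Ft
  Exemption: 126,800 Ft ≤ 166,000 Ft, so full 32,000 Ft applies
  Base: 126,800 Ft − 32,000 Ft = 94,800 Ft
  94,800 Ft × 17% = 16,116 Ft

Mainline income levy:
  42,000 Ft × 15% = 6,300 Ft
  4,000 Ft × 29% = 1,160 Ft
  85,400 Ft × 37% = 31,598 Ft
  → 39,058 Ft

39,058 Ft > 16,116 Ft, so the mainline income levy governs.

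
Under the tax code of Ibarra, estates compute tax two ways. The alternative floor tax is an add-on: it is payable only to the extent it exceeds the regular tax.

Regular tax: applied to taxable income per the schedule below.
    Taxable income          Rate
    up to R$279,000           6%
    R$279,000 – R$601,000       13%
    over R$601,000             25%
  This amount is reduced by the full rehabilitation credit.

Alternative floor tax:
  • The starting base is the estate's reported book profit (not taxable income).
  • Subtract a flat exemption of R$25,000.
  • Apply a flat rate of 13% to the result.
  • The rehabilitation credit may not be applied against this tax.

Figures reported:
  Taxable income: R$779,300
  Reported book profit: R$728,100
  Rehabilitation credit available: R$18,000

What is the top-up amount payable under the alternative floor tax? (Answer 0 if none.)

Alternative floor tax:
  Base (reported book profit): R$728,100
  Less exemption R$25,000 → base R$703,100
  R$703,100 × 13% = R$91,403

Regular tax:
  R$279,000 × 6% = R$16,740
  R$322,000 × 13% = R$41,860
  R$178,300 × 25% = R$44,575
  → R$103,175
  Less rehabilitation credit R$18,000 → R$85,175

Excess of alternative floor tax over regular tax: R$91,403 − R$85,175 = R$6,228.

R$6,228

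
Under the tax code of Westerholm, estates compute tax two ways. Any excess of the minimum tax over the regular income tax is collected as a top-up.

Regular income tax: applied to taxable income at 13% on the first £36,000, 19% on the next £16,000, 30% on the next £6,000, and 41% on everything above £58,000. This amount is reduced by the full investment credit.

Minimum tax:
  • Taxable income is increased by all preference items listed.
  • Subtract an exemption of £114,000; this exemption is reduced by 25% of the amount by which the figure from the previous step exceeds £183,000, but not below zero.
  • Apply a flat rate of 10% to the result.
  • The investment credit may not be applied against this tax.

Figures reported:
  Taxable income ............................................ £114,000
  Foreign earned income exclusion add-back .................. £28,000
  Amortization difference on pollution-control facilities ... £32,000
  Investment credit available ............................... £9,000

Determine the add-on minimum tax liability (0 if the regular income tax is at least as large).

£0

Regular income tax:
  £36,000 × 13% = £4,680
  £16,000 × 19% = £3,040
  £6,000 × 30% = £1,800
  £56,000 × 41% = £22,960
  → £32,480
  Less investment credit £9,000 → £23,480

Minimum tax:
  Adjusted income: £114,000 + £28,000 + £32,000 = £174,000
  Exemption: £174,000 ≤ £183,000, so full £114,000 applies
  Base: £174,000 − £114,000 = £60,000
  £60,000 × 10% = £6,000

£6,000 ≤ £23,480, so no add-on is due.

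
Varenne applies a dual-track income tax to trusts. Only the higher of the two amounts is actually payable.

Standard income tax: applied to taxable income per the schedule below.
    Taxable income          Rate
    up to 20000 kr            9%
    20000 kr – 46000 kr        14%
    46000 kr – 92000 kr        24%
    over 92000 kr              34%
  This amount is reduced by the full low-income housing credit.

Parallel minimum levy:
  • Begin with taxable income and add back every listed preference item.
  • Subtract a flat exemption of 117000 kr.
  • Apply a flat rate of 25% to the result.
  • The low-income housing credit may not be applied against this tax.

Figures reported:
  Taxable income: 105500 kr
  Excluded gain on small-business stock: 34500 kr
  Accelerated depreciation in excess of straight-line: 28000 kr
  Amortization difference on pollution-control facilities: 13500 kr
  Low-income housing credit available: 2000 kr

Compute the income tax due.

Standard income tax:
  20000 kr × 9% = 1800 kr
  26000 kr × 14% = 3640 kr
  46000 kr × 24% = 11040 kr
  13500 kr × 34% = 4590 kr
  → 21070 kr
  Less low-income housing credit 2000 kr → 19070 kr

Parallel minimum levy:
  Adjusted income: 105500 kr + 34500 kr + 28000 kr + 13500 kr = 181500 kr
  Less exemption 117000 kr → base 64500 kr
  64500 kr × 25% = 16125 kr

19070 kr > 16125 kr, so the standard income tax governs.

19070 kr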